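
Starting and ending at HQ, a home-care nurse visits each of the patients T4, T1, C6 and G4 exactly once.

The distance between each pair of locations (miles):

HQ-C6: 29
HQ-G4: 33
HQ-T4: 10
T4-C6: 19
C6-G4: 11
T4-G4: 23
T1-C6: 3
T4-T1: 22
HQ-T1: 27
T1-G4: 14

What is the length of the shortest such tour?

Shortest round trip = 74 miles.

There are 12 distinct closed tours to check (reversals are equivalent).
HQ-T4-T1-C6-G4-HQ: 10+22+3+11+33 = 79
HQ-T4-T1-G4-C6-HQ: 10+22+14+11+29 = 86
HQ-T4-C6-T1-G4-HQ: 10+19+3+14+33 = 79
HQ-T4-C6-G4-T1-HQ: 10+19+11+14+27 = 81
HQ-T4-G4-T1-C6-HQ: 10+23+14+3+29 = 79
HQ-T4-G4-C6-T1-HQ: 10+23+11+3+27 = 74
HQ-T1-T4-C6-G4-HQ: 27+22+19+11+33 = 112
HQ-T1-T4-G4-C6-HQ: 27+22+23+11+29 = 112
HQ-T1-C6-T4-G4-HQ: 27+3+19+23+33 = 105
HQ-T1-G4-T4-C6-HQ: 27+14+23+19+29 = 112
HQ-C6-T4-T1-G4-HQ: 29+19+22+14+33 = 117
HQ-C6-T1-T4-G4-HQ: 29+3+22+23+33 = 110
The minimum is 74.
One optimal route: HQ → T4 → G4 → C6 → T1 → HQ (or its reverse).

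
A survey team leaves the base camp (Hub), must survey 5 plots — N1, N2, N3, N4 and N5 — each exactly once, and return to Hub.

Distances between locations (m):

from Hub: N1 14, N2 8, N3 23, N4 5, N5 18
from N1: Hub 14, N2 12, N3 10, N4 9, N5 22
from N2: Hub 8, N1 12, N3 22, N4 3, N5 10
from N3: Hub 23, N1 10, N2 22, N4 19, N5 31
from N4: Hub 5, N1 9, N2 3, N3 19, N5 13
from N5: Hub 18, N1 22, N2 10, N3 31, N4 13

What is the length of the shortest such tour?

There are 60 distinct closed tours to check (reversals are equivalent).
Hub→N1→N2→N3→N4→N5→Hub: 14+12+22+19+13+18 = 98
Hub→N1→N2→N3→N5→N4→Hub: 14+12+22+31+13+5 = 97
Hub→N1→N2→N4→N3→N5→Hub: 14+12+3+19+31+18 = 97
Hub→N1→N2→N4→N5→N3→Hub: 14+12+3+13+31+23 = 96
Hub→N1→N2→N5→N3→N4→Hub: 14+12+10+31+19+5 = 91
Hub→N1→N2→N5→N4→N3→Hub: 14+12+10+13+19+23 = 91
Hub→N1→N3→N2→N4→N5→Hub: 14+10+22+3+13+18 = 80
Hub→N1→N3→N2→N5→N4→Hub: 14+10+22+10+13+5 = 74
Hub→N1→N3→N4→N2→N5→Hub: 14+10+19+3+10+18 = 74
Hub→N1→N3→N4→N5→N2→Hub: 14+10+19+13+10+8 = 74
Hub→N1→N3→N5→N2→N4→Hub: 14+10+31+10+3+5 = 73
Hub→N1→N3→N5→N4→N2→Hub: 14+10+31+13+3+8 = 79
Hub→N1→N4→N2→N3→N5→Hub: 14+9+3+22+31+18 = 97
Hub→N1→N4→N2→N5→N3→Hub: 14+9+3+10+31+23 = 90
… (46 more)
The minimum is 73.
One optimal route: Hub → N1 → N3 → N5 → N2 → N4 → Hub (or its reverse).

Shortest round trip = 73 m.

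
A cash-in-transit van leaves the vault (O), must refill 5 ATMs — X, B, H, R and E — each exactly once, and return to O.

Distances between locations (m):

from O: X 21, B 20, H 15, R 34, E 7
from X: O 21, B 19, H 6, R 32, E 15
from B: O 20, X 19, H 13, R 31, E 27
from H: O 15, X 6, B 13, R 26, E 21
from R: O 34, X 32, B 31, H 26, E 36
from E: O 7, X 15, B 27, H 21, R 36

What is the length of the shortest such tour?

O→X→B→H→R→E→O: 21+19+13+26+36+7 = 122
O→X→B→H→E→R→O: 21+19+13+21+36+34 = 144
O→X→B→R→H→E→O: 21+19+31+26+21+7 = 125
O→X→B→R→E→H→O: 21+19+31+36+21+15 = 143
O→X→B→E→H→R→O: 21+19+27+21+26+34 = 148
O→X→B→E→R→H→O: 21+19+27+36+26+15 = 144
O→X→H→B→R→E→O: 21+6+13+31+36+7 = 114
O→X→H→B→E→R→O: 21+6+13+27+36+34 = 137
O→X→H→R→B→E→O: 21+6+26+31+27+7 = 118
O→X→H→R→E→B→O: 21+6+26+36+27+20 = 136
O→X→H→E→B→R→O: 21+6+21+27+31+34 = 140
O→X→H→E→R→B→O: 21+6+21+36+31+20 = 135
O→X→R→B→H→E→O: 21+32+31+13+21+7 = 125
O→X→R→B→E→H→O: 21+32+31+27+21+15 = 147
… (46 more)
O→B→R→H→X→E→O: 20+31+26+6+15+7 = 105  ← best
The minimum is 105.
One optimal route: O → B → R → H → X → E → O (or its reverse).

Shortest round trip = 105 m.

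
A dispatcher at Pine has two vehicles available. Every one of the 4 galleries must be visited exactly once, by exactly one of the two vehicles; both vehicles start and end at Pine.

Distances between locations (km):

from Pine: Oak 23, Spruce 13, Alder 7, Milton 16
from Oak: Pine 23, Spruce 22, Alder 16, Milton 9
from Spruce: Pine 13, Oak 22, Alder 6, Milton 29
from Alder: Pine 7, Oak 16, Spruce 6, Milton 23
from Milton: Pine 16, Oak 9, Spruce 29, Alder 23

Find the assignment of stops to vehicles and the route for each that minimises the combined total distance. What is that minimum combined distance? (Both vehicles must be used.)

There are 2^3 − 1 = 7 ways to divide the 4 stops into two non-empty groups. For each, the best each vehicle can do is its own shortest tour through its group:
  {Oak} + {Spruce, Alder, Milton}: 46 + 58 = 104
  {Spruce} + {Oak, Alder, Milton}: 26 + 48 = 74
  {Oak, Spruce} + {Alder, Milton}: 58 + 46 = 104
  {Alder} + {Oak, Spruce, Milton}: 14 + 60 = 74
  {Oak, Alder} + {Spruce, Milton}: 46 + 58 = 104
  {Spruce, Alder} + {Oak, Milton}: 26 + 48 = 74
  … (7 splits in total)
Best: vehicle 1 Pine → Spruce → Pine = 26; vehicle 2 Pine → Alder → Oak → Milton → Pine = 48; combined 74.

74 km — the smallest possible combined total.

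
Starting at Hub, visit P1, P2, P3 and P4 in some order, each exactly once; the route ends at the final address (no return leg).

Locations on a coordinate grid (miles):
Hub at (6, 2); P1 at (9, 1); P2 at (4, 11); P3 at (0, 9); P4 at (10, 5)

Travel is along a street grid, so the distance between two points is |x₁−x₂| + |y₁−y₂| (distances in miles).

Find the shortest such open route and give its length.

27 miles — the minimum one-way total.

There are 4! = 24 possible orderings.
Hub → P1 → P2 → P3 → P4: 4+15+6+14 = 39
Hub → P1 → P2 → P4 → P3: 4+15+12+14 = 45
Hub → P1 → P3 → P2 → P4: 4+17+6+12 = 39
Hub → P1 → P3 → P4 → P2: 4+17+14+12 = 47
Hub → P1 → P4 → P2 → P3: 4+5+12+6 = 27
Hub → P1 → P4 → P3 → P2: 4+5+14+6 = 29
Hub → P2 → P1 → P3 → P4: 11+15+17+14 = 57
Hub → P2 → P1 → P4 → P3: 11+15+5+14 = 45
Hub → P2 → P3 → P1 → P4: 11+6+17+5 = 39
Hub → P2 → P3 → P4 → P1: 11+6+14+5 = 36
Hub → P2 → P4 → P1 → P3: 11+12+5+17 = 45
Hub → P2 → P4 → P3 → P1: 11+12+14+17 = 54
Hub → P3 → P1 → P2 → P4: 13+17+15+12 = 57
Hub → P3 → P1 → P4 → P2: 13+17+5+12 = 47
… (10 more)
The minimum is 27.
One shortest path: Hub → P1 → P4 → P2 → P3.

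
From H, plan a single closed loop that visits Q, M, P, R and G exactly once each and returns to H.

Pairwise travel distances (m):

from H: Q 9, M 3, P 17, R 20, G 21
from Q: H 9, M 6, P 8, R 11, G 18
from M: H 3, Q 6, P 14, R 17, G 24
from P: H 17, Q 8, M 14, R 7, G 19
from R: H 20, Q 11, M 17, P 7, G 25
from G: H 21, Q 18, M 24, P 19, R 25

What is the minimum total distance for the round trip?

There are 60 distinct closed tours to check (reversals are equivalent).
H-Q-M-P-R-G-H: 9+6+14+7+25+21 = 82
H-Q-M-P-G-R-H: 9+6+14+19+25+20 = 93
H-Q-M-R-P-G-H: 9+6+17+7+19+21 = 79
H-Q-M-R-G-P-H: 9+6+17+25+19+17 = 93
H-Q-M-G-P-R-H: 9+6+24+19+7+20 = 85
H-Q-M-G-R-P-H: 9+6+24+25+7+17 = 88
H-Q-P-M-R-G-H: 9+8+14+17+25+21 = 94
H-Q-P-M-G-R-H: 9+8+14+24+25+20 = 100
H-Q-P-R-M-G-H: 9+8+7+17+24+21 = 86
H-Q-P-R-G-M-H: 9+8+7+25+24+3 = 76
H-Q-P-G-M-R-H: 9+8+19+24+17+20 = 97
H-Q-P-G-R-M-H: 9+8+19+25+17+3 = 81
H-Q-R-M-P-G-H: 9+11+17+14+19+21 = 91
H-Q-R-M-G-P-H: 9+11+17+24+19+17 = 97
… (46 more)
H-M-Q-R-P-G-H: 3+6+11+7+19+21 = 67  ← best
The minimum is 67.
One optimal route: H → M → Q → R → P → G → H (or its reverse).

67 m — the shortest possible round trip.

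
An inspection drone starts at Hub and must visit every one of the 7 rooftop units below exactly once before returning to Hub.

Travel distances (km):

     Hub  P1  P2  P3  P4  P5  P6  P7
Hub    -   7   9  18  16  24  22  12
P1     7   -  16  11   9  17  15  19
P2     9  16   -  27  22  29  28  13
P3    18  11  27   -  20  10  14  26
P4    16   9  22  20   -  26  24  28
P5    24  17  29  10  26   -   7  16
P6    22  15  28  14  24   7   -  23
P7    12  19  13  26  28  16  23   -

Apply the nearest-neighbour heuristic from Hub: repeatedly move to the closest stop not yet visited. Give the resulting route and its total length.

98 km along Hub → P1 → P4 → P3 → P5 → P6 → P7 → P2 → Hub.

Hub → [P1:7 / P2:9 / P7:12 / P4:16 / P3:18 / P6:22 / P5:24] → P1 (7)
P1 → [P4:9 / P3:11 / P6:15 / P2:16 / P5:17 / P7:19] → P4 (9)
P4 → [P3:20 / P2:22 / P6:24 / P5:26 / P7:28] → P3 (20)
P3 → [P5:10 / P6:14 / P7:26 / P2:27] → P5 (10)
P5 → [P6:7 / P7:16 / P2:29] → P6 (7)
P6 → [P7:23 / P2:28] → P7 (23)
P7 → [P2:13] → P2 (13)
Return P2→Hub: 9.
Total = 7 + 9 + 20 + 10 + 7 + 23 + 13 + 9 = 98.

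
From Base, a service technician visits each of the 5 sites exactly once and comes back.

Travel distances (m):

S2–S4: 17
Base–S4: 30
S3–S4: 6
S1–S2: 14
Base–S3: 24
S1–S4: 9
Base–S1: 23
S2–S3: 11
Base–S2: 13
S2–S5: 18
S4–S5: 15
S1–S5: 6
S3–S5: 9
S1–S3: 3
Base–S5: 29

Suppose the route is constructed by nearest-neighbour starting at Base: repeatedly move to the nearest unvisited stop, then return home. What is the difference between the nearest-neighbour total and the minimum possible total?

The nearest-neighbour route is 4 m longer than optimal.

From Base: S2=13, S1=23, S3=24, S5=29, S4=30 → choose S2 (13).
From S2: S3=11, S1=14, S4=17, S5=18 → choose S3 (11).
From S3: S1=3, S4=6, S5=9 → choose S1 (3).
From S1: S5=6, S4=9 → choose S5 (6).
From S5: S4=15 → choose S4 (15).
NN route Base → S2 → S3 → S1 → S5 → S4 → Base costs 78.
Optimal: Base → S1 → S5 → S3 → S4 → S2 → Base costs 74 (by enumerating all 60 distinct tours).
Excess = 78 − 74 = 4.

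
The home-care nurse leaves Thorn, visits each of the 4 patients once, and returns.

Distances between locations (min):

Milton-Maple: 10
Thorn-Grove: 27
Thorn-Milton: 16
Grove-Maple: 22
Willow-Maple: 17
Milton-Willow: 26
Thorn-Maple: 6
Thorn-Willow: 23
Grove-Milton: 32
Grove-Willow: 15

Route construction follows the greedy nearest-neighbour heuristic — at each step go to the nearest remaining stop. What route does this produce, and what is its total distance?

84 min along Thorn → Maple → Milton → Willow → Grove → Thorn.

At Thorn the remaining stops are Maple 6, Milton 16, Willow 23, Grove 27; go to Maple.
At Maple the remaining stops are Milton 10, Willow 17, Grove 22; go to Milton.
At Milton the remaining stops are Willow 26, Grove 32; go to Willow.
At Willow the remaining stops are Grove 15; go to Grove.
Return Grove→Thorn: 27.
Total = 6 + 10 + 26 + 15 + 27 = 84.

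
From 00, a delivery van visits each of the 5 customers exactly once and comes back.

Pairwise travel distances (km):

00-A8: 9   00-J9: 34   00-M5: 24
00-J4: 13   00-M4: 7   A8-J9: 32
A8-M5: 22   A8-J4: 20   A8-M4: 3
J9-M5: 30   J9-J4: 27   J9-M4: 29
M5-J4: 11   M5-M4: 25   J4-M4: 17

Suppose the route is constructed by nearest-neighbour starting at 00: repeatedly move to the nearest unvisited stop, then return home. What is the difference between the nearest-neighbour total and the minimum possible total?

The nearest-neighbour route is 10 km longer than optimal.

From 00: M4=7, A8=9, J4=13, M5=24, J9=34 → choose M4 (7).
From M4: A8=3, J4=17, M5=25, J9=29 → choose A8 (3).
From A8: J4=20, M5=22, J9=32 → choose J4 (20).
From J4: M5=11, J9=27 → choose M5 (11).
From M5: J9=30 → choose J9 (30).
NN route 00 → M4 → A8 → J4 → M5 → J9 → 00 costs 105.
Optimal: 00 → A8 → M4 → J9 → M5 → J4 → 00 costs 95 (by enumerating all 60 distinct tours).
Excess = 105 − 95 = 10.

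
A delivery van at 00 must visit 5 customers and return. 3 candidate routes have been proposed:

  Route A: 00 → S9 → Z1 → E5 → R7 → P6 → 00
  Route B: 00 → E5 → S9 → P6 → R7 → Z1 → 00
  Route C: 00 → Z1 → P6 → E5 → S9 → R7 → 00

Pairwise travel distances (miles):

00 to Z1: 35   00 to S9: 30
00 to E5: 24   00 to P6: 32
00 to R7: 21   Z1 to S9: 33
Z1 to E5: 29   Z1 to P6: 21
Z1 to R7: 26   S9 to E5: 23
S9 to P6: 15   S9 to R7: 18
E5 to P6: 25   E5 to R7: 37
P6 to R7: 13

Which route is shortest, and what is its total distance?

Route A: 30 + 33 + 29 + 37 + 13 + 32 = 174
Route B: 24 + 23 + 15 + 13 + 26 + 35 = 136
Route C: 35 + 21 + 25 + 23 + 18 + 21 = 143

Shortest is Route B, total 136 miles.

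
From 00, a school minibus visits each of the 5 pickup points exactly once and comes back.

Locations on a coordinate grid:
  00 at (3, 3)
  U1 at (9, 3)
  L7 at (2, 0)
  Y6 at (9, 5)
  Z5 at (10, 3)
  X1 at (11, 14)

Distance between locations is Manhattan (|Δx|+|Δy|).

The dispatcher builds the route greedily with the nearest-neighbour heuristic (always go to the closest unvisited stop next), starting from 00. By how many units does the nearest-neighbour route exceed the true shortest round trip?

2 longer than the optimal tour.

00: L7=4, U1=6, Z5=7, Y6=8, X1=19 ⇒ L7
L7: U1=10, Z5=11, Y6=12, X1=23 ⇒ U1
U1: Z5=1, Y6=2, X1=13 ⇒ Z5
Z5: Y6=3, X1=12 ⇒ Y6
Y6: X1=11 ⇒ X1
NN route 00 → L7 → U1 → Z5 → Y6 → X1 → 00 costs 48.
Optimal: 00 → U1 → Y6 → X1 → Z5 → L7 → 00 costs 46 (by enumerating all 60 distinct tours).
Excess = 48 − 46 = 2.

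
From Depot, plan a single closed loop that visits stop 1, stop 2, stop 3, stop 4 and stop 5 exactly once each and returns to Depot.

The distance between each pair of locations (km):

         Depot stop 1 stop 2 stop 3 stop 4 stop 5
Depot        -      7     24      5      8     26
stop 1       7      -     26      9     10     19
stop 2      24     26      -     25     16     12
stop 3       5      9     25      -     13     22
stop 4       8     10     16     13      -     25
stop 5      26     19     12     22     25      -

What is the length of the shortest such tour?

Minimum total distance: 69 km.

With 5 stops there are 5!/2 = 60 distinct round trips (a route and its reverse cost the same).
Depot→stop 1→stop 2→stop 3→stop 4→stop 5→Depot: 7+26+25+13+25+26 = 122
Depot→stop 1→stop 2→stop 3→stop 5→stop 4→Depot: 7+26+25+22+25+8 = 113
Depot→stop 1→stop 2→stop 4→stop 3→stop 5→Depot: 7+26+16+13+22+26 = 110
Depot→stop 1→stop 2→stop 4→stop 5→stop 3→Depot: 7+26+16+25+22+5 = 101
Depot→stop 1→stop 2→stop 5→stop 3→stop 4→Depot: 7+26+12+22+13+8 = 88
Depot→stop 1→stop 2→stop 5→stop 4→stop 3→Depot: 7+26+12+25+13+5 = 88
Depot→stop 1→stop 3→stop 2→stop 4→stop 5→Depot: 7+9+25+16+25+26 = 108
Depot→stop 1→stop 3→stop 2→stop 5→stop 4→Depot: 7+9+25+12+25+8 = 86
Depot→stop 1→stop 3→stop 4→stop 2→stop 5→Depot: 7+9+13+16+12+26 = 83
Depot→stop 1→stop 3→stop 4→stop 5→stop 2→Depot: 7+9+13+25+12+24 = 90
Depot→stop 1→stop 3→stop 5→stop 2→stop 4→Depot: 7+9+22+12+16+8 = 74
Depot→stop 1→stop 3→stop 5→stop 4→stop 2→Depot: 7+9+22+25+16+24 = 103
Depot→stop 1→stop 4→stop 2→stop 3→stop 5→Depot: 7+10+16+25+22+26 = 106
Depot→stop 1→stop 4→stop 2→stop 5→stop 3→Depot: 7+10+16+12+22+5 = 72
… (46 more)
Depot→stop 3→stop 1→stop 5→stop 2→stop 4→Depot: 5+9+19+12+16+8 = 69  ← best
The minimum is 69.
One optimal route: Depot → stop 3 → stop 1 → stop 5 → stop 2 → stop 4 → Depot (or its reverse).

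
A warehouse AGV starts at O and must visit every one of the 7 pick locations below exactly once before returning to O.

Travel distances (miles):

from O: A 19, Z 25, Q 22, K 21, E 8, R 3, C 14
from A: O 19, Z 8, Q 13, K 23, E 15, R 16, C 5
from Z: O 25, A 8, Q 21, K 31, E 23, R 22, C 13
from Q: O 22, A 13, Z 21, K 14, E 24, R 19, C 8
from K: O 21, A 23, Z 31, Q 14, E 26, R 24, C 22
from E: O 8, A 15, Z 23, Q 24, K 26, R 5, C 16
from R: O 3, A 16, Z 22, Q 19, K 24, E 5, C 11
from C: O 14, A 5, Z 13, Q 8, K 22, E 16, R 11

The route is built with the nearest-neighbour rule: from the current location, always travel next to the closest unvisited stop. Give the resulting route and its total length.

Total distance 106 miles via the nearest-neighbour route O → R → E → A → C → Q → K → Z → O.

At O the remaining stops are R 3, E 8, C 14, A 19, K 21, Q 22, Z 25; go to R.
At R the remaining stops are E 5, C 11, A 16, Q 19, Z 22, K 24; go to E.
At E the remaining stops are A 15, C 16, Z 23, Q 24, K 26; go to A.
At A the remaining stops are C 5, Z 8, Q 13, K 23; go to C.
At C the remaining stops are Q 8, Z 13, K 22; go to Q.
At Q the remaining stops are K 14, Z 21; go to K.
At K the remaining stops are Z 31; go to Z.
Return Z→O: 25.
Total = 3 + 5 + 15 + 5 + 8 + 14 + 31 + 25 = 106.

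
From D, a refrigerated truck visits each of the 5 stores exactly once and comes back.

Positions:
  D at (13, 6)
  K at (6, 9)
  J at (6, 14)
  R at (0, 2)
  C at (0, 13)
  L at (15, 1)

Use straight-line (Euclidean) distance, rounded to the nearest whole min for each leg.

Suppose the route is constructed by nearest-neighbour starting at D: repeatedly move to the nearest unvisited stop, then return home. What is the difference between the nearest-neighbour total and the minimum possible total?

From D: L=5, K=8, J=11, R=14, C=15 → choose L (5).
From L: K=12, R=15, J=16, C=19 → choose K (12).
From K: J=5, C=7, R=9 → choose J (5).
From J: C=6, R=13 → choose C (6).
From C: R=11 → choose R (11).
NN route D → L → K → J → C → R → D costs 53.
Optimal: D → K → J → C → R → L → D costs 50 (by enumerating all 60 distinct tours).
Excess = 53 − 50 = 3.

3 min longer than the optimal tour.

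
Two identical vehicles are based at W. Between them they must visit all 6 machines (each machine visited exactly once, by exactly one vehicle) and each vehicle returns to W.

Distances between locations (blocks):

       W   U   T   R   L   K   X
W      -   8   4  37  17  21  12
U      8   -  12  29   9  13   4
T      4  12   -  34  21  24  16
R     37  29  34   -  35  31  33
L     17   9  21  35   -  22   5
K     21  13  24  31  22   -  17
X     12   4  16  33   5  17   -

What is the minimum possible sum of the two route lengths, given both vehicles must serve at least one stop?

There are 2^5 − 1 = 31 ways to divide the 6 stops into two non-empty groups. For each, the best each vehicle can do is its own shortest tour through its group:
  {U} + {T, R, L, K, X}: 16 + 108 = 124
  {T} + {U, R, L, K, X}: 8 + 104 = 112
  {U, T} + {R, L, K, X}: 24 + 104 = 128
  {R} + {U, T, L, K, X}: 74 + 67 = 141
  {U, R} + {T, L, K, X}: 74 + 67 = 141
  {T, R} + {U, L, K, X}: 75 + 60 = 135
  … (31 splits in total)
Best: vehicle 1 W → T → W = 8; vehicle 2 W → U → K → R → L → X → W = 104; combined 112.

Minimum combined distance: 112 blocks.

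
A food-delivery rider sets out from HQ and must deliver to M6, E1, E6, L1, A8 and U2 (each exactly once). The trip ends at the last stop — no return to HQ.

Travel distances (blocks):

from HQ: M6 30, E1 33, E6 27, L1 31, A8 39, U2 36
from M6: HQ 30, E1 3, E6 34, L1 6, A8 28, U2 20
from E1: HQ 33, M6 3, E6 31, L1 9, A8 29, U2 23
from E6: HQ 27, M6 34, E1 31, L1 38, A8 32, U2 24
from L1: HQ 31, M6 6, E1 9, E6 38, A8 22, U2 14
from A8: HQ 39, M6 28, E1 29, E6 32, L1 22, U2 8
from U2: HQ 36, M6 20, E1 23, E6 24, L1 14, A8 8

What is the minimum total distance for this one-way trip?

There are 6! = 720 possible orderings.
HQ→M6→E1→E6→L1→A8→U2: 30+3+31+38+22+8 = 132
HQ→M6→E1→E6→L1→U2→A8: 30+3+31+38+14+8 = 124
HQ→M6→E1→E6→A8→L1→U2: 30+3+31+32+22+14 = 132
HQ→M6→E1→E6→A8→U2→L1: 30+3+31+32+8+14 = 118
HQ→M6→E1→E6→U2→L1→A8: 30+3+31+24+14+22 = 124
HQ→M6→E1→E6→U2→A8→L1: 30+3+31+24+8+22 = 118
HQ→M6→E1→L1→E6→A8→U2: 30+3+9+38+32+8 = 120
HQ→M6→E1→L1→E6→U2→A8: 30+3+9+38+24+8 = 112
… (712 more)
HQ→E6→E1→M6→L1→U2→A8: 27+31+3+6+14+8 = 89  ← best
The minimum is 89.
One shortest path: HQ → E6 → E1 → M6 → L1 → U2 → A8.

Shortest open route: 89 blocks.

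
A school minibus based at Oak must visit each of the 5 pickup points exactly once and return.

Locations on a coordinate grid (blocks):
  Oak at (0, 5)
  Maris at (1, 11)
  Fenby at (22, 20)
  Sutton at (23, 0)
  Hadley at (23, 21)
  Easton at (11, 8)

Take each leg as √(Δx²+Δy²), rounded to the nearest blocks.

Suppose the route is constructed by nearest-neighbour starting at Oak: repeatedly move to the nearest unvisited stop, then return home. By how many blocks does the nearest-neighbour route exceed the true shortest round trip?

3 blocks longer than the optimal tour.

Oak: Maris=6, Easton=11, Sutton=24, Fenby=27, Hadley=28 ⇒ Maris
Maris: Easton=10, Fenby=23, Hadley=24, Sutton=25 ⇒ Easton
Easton: Sutton=14, Fenby=16, Hadley=18 ⇒ Sutton
Sutton: Fenby=20, Hadley=21 ⇒ Fenby
Fenby: Hadley=1 ⇒ Hadley
NN route Oak → Maris → Easton → Sutton → Fenby → Hadley → Oak costs 79.
Optimal: Oak → Maris → Fenby → Hadley → Sutton → Easton → Oak costs 76 (by enumerating all 60 distinct tours).
Excess = 79 − 76 = 3.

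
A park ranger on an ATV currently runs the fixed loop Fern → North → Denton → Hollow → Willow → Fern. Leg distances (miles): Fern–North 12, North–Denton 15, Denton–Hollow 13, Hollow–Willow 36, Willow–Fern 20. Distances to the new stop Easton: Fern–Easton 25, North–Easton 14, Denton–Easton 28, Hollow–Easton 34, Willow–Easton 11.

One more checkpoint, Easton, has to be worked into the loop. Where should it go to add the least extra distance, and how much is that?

Insertion cost between consecutive stops i–j is d(i,Easton) + d(Easton,j) − d(i,j):
  between Fern and North: 25 + 14 − 12 = 27
  between North and Denton: 14 + 28 − 15 = 27
  between Denton and Hollow: 28 + 34 − 13 = 49
  between Hollow and Willow: 34 + 11 − 36 = 9
  between Willow and Fern: 11 + 25 − 20 = 16
Cheapest insertion is between Hollow and Willow, adding 9.
New total = 96 + 9 = 105.

Minimum extra distance: 9 miles, inserting Easton between Hollow and Willow.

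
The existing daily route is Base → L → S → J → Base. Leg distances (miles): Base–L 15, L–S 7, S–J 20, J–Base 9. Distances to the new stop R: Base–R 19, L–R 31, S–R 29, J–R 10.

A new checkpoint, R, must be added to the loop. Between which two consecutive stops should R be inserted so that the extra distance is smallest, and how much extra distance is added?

Adding 19 miles by placing R on the S–J leg.

Insertion cost between consecutive stops i–j is d(i,R) + d(R,j) − d(i,j):
  between Base and L: 19 + 31 − 15 = 35
  between L and S: 31 + 29 − 7 = 53
  between S and J: 29 + 10 − 20 = 19
  between J and Base: 10 + 19 − 9 = 20
Cheapest insertion is between S and J, adding 19.
New total = 51 + 19 = 70.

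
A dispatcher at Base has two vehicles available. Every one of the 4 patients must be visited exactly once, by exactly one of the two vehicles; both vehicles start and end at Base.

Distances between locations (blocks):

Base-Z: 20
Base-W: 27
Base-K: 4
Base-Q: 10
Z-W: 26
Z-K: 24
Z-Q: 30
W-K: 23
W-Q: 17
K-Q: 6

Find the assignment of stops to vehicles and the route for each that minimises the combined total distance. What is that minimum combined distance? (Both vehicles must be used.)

Minimum combined distance: 81 blocks.

There are 2^3 − 1 = 7 ways to divide the 4 stops into two non-empty groups. For each, the best each vehicle can do is its own shortest tour through its group:
  {Z} + {W, K, Q}: 40 + 54 = 94
  {W} + {Z, K, Q}: 54 + 60 = 114
  {Z, W} + {K, Q}: 73 + 20 = 93
  {K} + {Z, W, Q}: 8 + 73 = 81
  {Z, K} + {W, Q}: 48 + 54 = 102
  {W, K} + {Z, Q}: 54 + 60 = 114
  … (7 splits in total)
Best: vehicle 1 Base → K → Base = 8; vehicle 2 Base → Z → W → Q → Base = 73; combined 81.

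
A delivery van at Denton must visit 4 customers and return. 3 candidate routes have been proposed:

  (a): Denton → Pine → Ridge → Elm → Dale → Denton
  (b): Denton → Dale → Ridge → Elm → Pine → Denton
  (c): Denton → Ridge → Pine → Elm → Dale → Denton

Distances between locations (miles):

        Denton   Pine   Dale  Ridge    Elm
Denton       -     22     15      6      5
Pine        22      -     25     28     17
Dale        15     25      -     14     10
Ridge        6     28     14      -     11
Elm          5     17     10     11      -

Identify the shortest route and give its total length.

Shortest is (c), total 76 miles.

(a): 22 + 28 + 11 + 10 + 15 = 86
(b): 15 + 14 + 11 + 17 + 22 = 79
(c): 6 + 28 + 17 + 10 + 15 = 76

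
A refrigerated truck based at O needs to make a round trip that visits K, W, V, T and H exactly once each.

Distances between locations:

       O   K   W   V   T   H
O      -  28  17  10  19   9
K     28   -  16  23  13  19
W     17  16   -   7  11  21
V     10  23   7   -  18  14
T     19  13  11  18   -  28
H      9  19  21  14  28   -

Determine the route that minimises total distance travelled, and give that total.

Shortest round trip = 69.

There are 60 distinct closed tours to check (reversals are equivalent).
O-K-W-V-T-H-O: 28+16+7+18+28+9 = 106
O-K-W-V-H-T-O: 28+16+7+14+28+19 = 112
O-K-W-T-V-H-O: 28+16+11+18+14+9 = 96
O-K-W-T-H-V-O: 28+16+11+28+14+10 = 107
O-K-W-H-V-T-O: 28+16+21+14+18+19 = 116
O-K-W-H-T-V-O: 28+16+21+28+18+10 = 121
O-K-V-W-T-H-O: 28+23+7+11+28+9 = 106
O-K-V-W-H-T-O: 28+23+7+21+28+19 = 126
O-K-V-T-W-H-O: 28+23+18+11+21+9 = 110
O-K-V-T-H-W-O: 28+23+18+28+21+17 = 135
O-K-V-H-W-T-O: 28+23+14+21+11+19 = 116
O-K-V-H-T-W-O: 28+23+14+28+11+17 = 121
O-K-T-W-V-H-O: 28+13+11+7+14+9 = 82
O-K-T-W-H-V-O: 28+13+11+21+14+10 = 97
… (46 more)
O-V-W-T-K-H-O: 10+7+11+13+19+9 = 69  ← best
The minimum is 69.
One optimal route: O → V → W → T → K → H → O (or its reverse).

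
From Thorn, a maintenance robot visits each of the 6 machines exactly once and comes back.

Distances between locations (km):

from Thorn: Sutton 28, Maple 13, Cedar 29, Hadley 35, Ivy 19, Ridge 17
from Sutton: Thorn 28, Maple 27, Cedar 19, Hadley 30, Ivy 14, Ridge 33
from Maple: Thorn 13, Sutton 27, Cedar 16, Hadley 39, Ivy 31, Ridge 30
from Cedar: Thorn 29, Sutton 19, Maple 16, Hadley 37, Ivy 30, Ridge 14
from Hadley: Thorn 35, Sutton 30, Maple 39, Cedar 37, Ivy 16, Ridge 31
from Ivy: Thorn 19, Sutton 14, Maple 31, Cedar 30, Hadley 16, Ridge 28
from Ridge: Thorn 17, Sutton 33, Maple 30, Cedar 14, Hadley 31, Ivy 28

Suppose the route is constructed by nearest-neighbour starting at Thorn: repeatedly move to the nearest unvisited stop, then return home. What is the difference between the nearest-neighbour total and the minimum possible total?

The nearest-neighbour route is 24 km longer than optimal.

From Thorn: Maple=13, Ridge=17, Ivy=19, Sutton=28, Cedar=29, Hadley=35 → choose Maple (13).
From Maple: Cedar=16, Sutton=27, Ridge=30, Ivy=31, Hadley=39 → choose Cedar (16).
From Cedar: Ridge=14, Sutton=19, Ivy=30, Hadley=37 → choose Ridge (14).
From Ridge: Ivy=28, Hadley=31, Sutton=33 → choose Ivy (28).
From Ivy: Sutton=14, Hadley=16 → choose Sutton (14).
From Sutton: Hadley=30 → choose Hadley (30).
NN route Thorn → Maple → Cedar → Ridge → Ivy → Sutton → Hadley → Thorn costs 150.
Optimal: Thorn → Maple → Cedar → Sutton → Ivy → Hadley → Ridge → Thorn costs 126 (by enumerating all 360 distinct tours).
Excess = 150 − 126 = 24.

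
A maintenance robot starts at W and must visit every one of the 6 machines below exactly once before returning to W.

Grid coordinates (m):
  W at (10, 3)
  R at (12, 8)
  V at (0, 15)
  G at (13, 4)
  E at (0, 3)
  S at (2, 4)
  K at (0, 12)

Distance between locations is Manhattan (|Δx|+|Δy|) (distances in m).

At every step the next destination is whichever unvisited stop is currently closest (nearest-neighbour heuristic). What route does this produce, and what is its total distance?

60 m along W → G → R → S → E → K → V → W.

From W: distances to unvisited — G=4, R=7, S=9, E=10, K=19, V=22. Nearest is G (4).
From G: distances to unvisited — R=5, S=11, E=14, K=21, V=24. Nearest is R (5).
From R: distances to unvisited — S=14, K=16, E=17, V=19. Nearest is S (14).
From S: distances to unvisited — E=3, K=10, V=13. Nearest is E (3).
From E: distances to unvisited — K=9, V=12. Nearest is K (9).
From K: distances to unvisited — V=3. Nearest is V (3).
Return V→W: 22.
Total = 4 + 5 + 14 + 3 + 9 + 3 + 22 = 60.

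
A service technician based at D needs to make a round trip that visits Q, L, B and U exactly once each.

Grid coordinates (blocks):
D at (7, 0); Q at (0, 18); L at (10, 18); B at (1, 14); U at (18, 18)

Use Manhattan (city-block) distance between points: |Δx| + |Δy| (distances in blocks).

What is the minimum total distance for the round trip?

Shortest round trip = 72 blocks.

D → Q → L → B → U → D: 25+10+13+21+29 = 98
D → Q → L → U → B → D: 25+10+8+21+20 = 84
D → Q → B → L → U → D: 25+5+13+8+29 = 80
D → Q → B → U → L → D: 25+5+21+8+21 = 80
D → Q → U → L → B → D: 25+18+8+13+20 = 84
D → Q → U → B → L → D: 25+18+21+13+21 = 98
D → L → Q → B → U → D: 21+10+5+21+29 = 86
D → L → Q → U → B → D: 21+10+18+21+20 = 90
D → L → B → Q → U → D: 21+13+5+18+29 = 86
D → L → U → Q → B → D: 21+8+18+5+20 = 72
D → B → Q → L → U → D: 20+5+10+8+29 = 72
D → B → L → Q → U → D: 20+13+10+18+29 = 90
The minimum is 72.
One optimal route: D → L → U → Q → B → D (or its reverse).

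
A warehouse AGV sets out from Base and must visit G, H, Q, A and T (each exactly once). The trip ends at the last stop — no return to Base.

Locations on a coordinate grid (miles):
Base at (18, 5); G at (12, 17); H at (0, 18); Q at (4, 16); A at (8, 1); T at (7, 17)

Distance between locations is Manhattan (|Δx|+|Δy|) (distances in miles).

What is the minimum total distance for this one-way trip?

There are 5! = 120 possible orderings.
Base→G→H→Q→A→T: 18+13+6+19+17 = 73
Base→G→H→Q→T→A: 18+13+6+4+17 = 58
Base→G→H→A→Q→T: 18+13+25+19+4 = 79
Base→G→H→A→T→Q: 18+13+25+17+4 = 77
Base→G→H→T→Q→A: 18+13+8+4+19 = 62
Base→G→H→T→A→Q: 18+13+8+17+19 = 75
Base→G→Q→H→A→T: 18+9+6+25+17 = 75
Base→G→Q→H→T→A: 18+9+6+8+17 = 58
Base→G→Q→A→H→T: 18+9+19+25+8 = 79
Base→G→Q→A→T→H: 18+9+19+17+8 = 71
Base→G→Q→T→H→A: 18+9+4+8+25 = 64
Base→G→Q→T→A→H: 18+9+4+17+25 = 73
Base→G→A→H→Q→T: 18+20+25+6+4 = 73
Base→G→A→H→T→Q: 18+20+25+8+4 = 75
… (106 more)
Base→A→G→T→Q→H: 14+20+5+4+6 = 49  ← best
The minimum is 49.
One shortest path: Base → A → G → T → Q → H.

Shortest open route: 49 miles.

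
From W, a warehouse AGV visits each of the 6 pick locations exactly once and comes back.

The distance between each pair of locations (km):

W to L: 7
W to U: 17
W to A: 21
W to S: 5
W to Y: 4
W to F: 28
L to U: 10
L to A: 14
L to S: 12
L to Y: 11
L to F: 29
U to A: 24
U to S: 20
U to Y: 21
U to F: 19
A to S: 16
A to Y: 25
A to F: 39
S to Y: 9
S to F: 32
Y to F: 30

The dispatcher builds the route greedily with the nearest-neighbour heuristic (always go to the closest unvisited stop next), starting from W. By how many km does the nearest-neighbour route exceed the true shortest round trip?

Excess over optimum: 16 km.

From W: Y=4, S=5, L=7, U=17, A=21, F=28 → choose Y (4).
From Y: S=9, L=11, U=21, A=25, F=30 → choose S (9).
From S: L=12, A=16, U=20, F=32 → choose L (12).
From L: U=10, A=14, F=29 → choose U (10).
From U: F=19, A=24 → choose F (19).
From F: A=39 → choose A (39).
NN route W → Y → S → L → U → F → A → W costs 114.
Optimal: W → S → A → L → U → F → Y → W costs 98 (by enumerating all 360 distinct tours).
Excess = 114 − 98 = 16.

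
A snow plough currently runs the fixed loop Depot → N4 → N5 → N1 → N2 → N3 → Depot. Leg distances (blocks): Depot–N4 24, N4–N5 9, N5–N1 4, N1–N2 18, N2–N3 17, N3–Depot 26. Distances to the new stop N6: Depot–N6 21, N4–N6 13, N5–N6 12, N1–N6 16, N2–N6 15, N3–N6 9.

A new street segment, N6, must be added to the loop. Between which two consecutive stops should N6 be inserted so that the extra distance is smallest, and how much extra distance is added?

Adding 4 blocks by placing N6 on the N3–Depot leg.

Insertion cost between consecutive stops i–j is d(i,N6) + d(N6,j) − d(i,j):
  between Depot and N4: 21 + 13 − 24 = 10
  between N4 and N5: 13 + 12 − 9 = 16
  between N5 and N1: 12 + 16 − 4 = 24
  between N1 and N2: 16 + 15 − 18 = 13
  between N2 and N3: 15 + 9 − 17 = 7
  between N3 and Depot: 9 + 21 − 26 = 4
Cheapest insertion is between N3 and Depot, adding 4.
New total = 98 + 4 = 102.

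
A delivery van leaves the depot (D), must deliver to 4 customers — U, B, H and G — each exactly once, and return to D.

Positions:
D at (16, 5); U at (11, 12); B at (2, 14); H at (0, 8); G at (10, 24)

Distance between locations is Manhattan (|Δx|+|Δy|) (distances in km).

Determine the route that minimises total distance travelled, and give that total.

There are 12 distinct closed tours to check (reversals are equivalent).
D → U → B → H → G → D: 12+11+8+26+25 = 82
D → U → B → G → H → D: 12+11+18+26+19 = 86
D → U → H → B → G → D: 12+15+8+18+25 = 78
D → U → H → G → B → D: 12+15+26+18+23 = 94
D → U → G → B → H → D: 12+13+18+8+19 = 70
D → U → G → H → B → D: 12+13+26+8+23 = 82
D → B → U → H → G → D: 23+11+15+26+25 = 100
D → B → U → G → H → D: 23+11+13+26+19 = 92
D → B → H → U → G → D: 23+8+15+13+25 = 84
D → B → G → U → H → D: 23+18+13+15+19 = 88
D → H → U → B → G → D: 19+15+11+18+25 = 88
D → H → B → U → G → D: 19+8+11+13+25 = 76
The minimum is 70.
One optimal route: D → U → G → B → H → D (or its reverse).

70 km — the shortest possible round trip.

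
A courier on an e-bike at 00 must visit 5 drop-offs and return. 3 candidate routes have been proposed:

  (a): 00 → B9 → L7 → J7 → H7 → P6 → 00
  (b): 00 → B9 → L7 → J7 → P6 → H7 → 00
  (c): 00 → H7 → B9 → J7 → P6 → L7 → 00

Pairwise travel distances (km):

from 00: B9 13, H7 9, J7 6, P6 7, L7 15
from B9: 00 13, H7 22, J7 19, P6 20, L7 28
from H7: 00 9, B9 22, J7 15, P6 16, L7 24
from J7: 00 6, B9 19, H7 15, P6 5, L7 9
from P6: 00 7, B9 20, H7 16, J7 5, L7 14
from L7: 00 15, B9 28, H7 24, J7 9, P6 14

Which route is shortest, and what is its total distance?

80 km — (b) is the shortest.

(a): 13 + 28 + 9 + 15 + 16 + 7 = 88
(b): 13 + 28 + 9 + 5 + 16 + 9 = 80
(c): 9 + 22 + 19 + 5 + 14 + 15 = 84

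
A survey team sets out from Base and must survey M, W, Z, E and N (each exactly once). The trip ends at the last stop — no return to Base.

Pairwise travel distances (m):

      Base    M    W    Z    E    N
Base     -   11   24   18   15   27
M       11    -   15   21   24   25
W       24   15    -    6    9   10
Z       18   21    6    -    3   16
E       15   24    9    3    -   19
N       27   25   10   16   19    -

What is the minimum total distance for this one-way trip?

There are 5! = 120 possible orderings.
Base→M→W→Z→E→N: 11+15+6+3+19 = 54
Base→M→W→Z→N→E: 11+15+6+16+19 = 67
Base→M→W→E→Z→N: 11+15+9+3+16 = 54
Base→M→W→E→N→Z: 11+15+9+19+16 = 70
Base→M→W→N→Z→E: 11+15+10+16+3 = 55
Base→M→W→N→E→Z: 11+15+10+19+3 = 58
Base→M→Z→W→E→N: 11+21+6+9+19 = 66
Base→M→Z→W→N→E: 11+21+6+10+19 = 67
Base→M→Z→E→W→N: 11+21+3+9+10 = 54
Base→M→Z→E→N→W: 11+21+3+19+10 = 64
Base→M→Z→N→W→E: 11+21+16+10+9 = 67
Base→M→Z→N→E→W: 11+21+16+19+9 = 76
Base→M→E→W→Z→N: 11+24+9+6+16 = 66
Base→M→E→W→N→Z: 11+24+9+10+16 = 70
… (106 more)
The minimum is 54.
One shortest path: Base → M → W → Z → E → N.

54 m — the minimum one-way total.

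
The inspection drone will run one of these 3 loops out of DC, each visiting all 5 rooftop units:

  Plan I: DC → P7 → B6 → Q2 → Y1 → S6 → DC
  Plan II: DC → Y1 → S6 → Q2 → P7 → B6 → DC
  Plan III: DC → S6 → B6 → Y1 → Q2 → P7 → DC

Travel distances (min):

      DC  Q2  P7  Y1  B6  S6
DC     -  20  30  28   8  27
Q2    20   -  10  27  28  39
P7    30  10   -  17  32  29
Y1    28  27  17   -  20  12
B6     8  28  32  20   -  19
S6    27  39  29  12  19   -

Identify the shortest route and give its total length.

Plan I: 30 + 32 + 28 + 27 + 12 + 27 = 156
Plan II: 28 + 12 + 39 + 10 + 32 + 8 = 129
Plan III: 27 + 19 + 20 + 27 + 10 + 30 = 133

129 min — Plan II is the shortest.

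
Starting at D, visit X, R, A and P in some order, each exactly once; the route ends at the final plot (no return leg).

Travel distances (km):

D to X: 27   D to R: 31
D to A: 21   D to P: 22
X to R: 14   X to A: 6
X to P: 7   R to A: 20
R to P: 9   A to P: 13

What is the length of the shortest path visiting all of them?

There are 4! = 24 possible orderings.
D→X→R→A→P: 27+14+20+13 = 74
D→X→R→P→A: 27+14+9+13 = 63
D→X→A→R→P: 27+6+20+9 = 62
D→X→A→P→R: 27+6+13+9 = 55
D→X→P→R→A: 27+7+9+20 = 63
D→X→P→A→R: 27+7+13+20 = 67
D→R→X→A→P: 31+14+6+13 = 64
D→R→X→P→A: 31+14+7+13 = 65
D→R→A→X→P: 31+20+6+7 = 64
D→R→A→P→X: 31+20+13+7 = 71
D→R→P→X→A: 31+9+7+6 = 53
D→R→P→A→X: 31+9+13+6 = 59
D→A→X→R→P: 21+6+14+9 = 50
D→A→X→P→R: 21+6+7+9 = 43
… (10 more)
The minimum is 43.
One shortest path: D → A → X → P → R.

Shortest open route: 43 km.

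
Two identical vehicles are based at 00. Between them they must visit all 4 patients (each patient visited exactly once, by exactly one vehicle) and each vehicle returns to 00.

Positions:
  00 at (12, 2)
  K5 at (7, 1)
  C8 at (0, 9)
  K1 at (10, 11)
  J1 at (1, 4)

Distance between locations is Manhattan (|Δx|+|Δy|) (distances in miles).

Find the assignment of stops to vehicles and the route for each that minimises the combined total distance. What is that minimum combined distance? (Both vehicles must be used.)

Check every non-empty split of the stops between the two vehicles; for each half take its own optimal tour:
  {K5} + {C8, K1, J1}: 12 + 42 = 54
  {C8} + {K5, K1, J1}: 38 + 42 = 80
  {K5, C8} + {K1, J1}: 40 + 40 = 80
  {K1} + {K5, C8, J1}: 22 + 40 = 62
  {K5, K1} + {C8, J1}: 30 + 38 = 68
  {C8, K1} + {K5, J1}: 42 + 28 = 70
  … (7 splits in total)
Best: vehicle 1 00 → K5 → 00 = 12; vehicle 2 00 → K1 → C8 → J1 → 00 = 42; combined 54.

Minimum combined distance: 54 miles.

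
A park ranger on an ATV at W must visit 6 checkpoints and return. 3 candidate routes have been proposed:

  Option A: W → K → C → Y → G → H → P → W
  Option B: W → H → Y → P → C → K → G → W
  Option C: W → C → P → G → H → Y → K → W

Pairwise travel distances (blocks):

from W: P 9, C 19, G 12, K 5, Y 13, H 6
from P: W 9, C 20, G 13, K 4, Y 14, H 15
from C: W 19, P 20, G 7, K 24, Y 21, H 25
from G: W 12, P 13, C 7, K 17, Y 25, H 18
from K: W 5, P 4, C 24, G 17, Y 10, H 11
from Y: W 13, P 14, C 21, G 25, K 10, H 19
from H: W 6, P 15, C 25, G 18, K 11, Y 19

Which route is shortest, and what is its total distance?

Option A: 5 + 24 + 21 + 25 + 18 + 15 + 9 = 117
Option B: 6 + 19 + 14 + 20 + 24 + 17 + 12 = 112
Option C: 19 + 20 + 13 + 18 + 19 + 10 + 5 = 104

104 blocks — Option C is the shortest.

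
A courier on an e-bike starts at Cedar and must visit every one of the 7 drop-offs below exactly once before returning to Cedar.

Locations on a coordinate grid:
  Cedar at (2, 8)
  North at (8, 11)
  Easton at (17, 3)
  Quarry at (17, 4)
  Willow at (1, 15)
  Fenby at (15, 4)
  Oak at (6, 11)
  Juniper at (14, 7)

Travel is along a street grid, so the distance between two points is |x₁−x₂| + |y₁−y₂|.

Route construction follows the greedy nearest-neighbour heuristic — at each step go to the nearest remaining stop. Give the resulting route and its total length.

From Cedar: distances to unvisited — Oak=7, Willow=8, North=9, Juniper=13, Fenby=17, Quarry=19, Easton=20. Nearest is Oak (7).
From Oak: distances to unvisited — North=2, Willow=9, Juniper=12, Fenby=16, Quarry=18, Easton=19. Nearest is North (2).
From North: distances to unvisited — Juniper=10, Willow=11, Fenby=14, Quarry=16, Easton=17. Nearest is Juniper (10).
From Juniper: distances to unvisited — Fenby=4, Quarry=6, Easton=7, Willow=21. Nearest is Fenby (4).
From Fenby: distances to unvisited — Quarry=2, Easton=3, Willow=25. Nearest is Quarry (2).
From Quarry: distances to unvisited — Easton=1, Willow=27. Nearest is Easton (1).
From Easton: distances to unvisited — Willow=28. Nearest is Willow (28).
Return Willow→Cedar: 8.
Total = 7 + 2 + 10 + 4 + 2 + 1 + 28 + 8 = 62.

Total distance 62 via the nearest-neighbour route Cedar → Oak → North → Juniper → Fenby → Quarry → Easton → Willow → Cedar.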